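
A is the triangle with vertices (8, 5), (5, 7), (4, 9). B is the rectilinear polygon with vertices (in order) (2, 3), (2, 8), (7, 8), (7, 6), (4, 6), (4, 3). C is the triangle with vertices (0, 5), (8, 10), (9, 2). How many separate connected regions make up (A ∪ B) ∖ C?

2

(A ∪ B) ∖ C splits into 2 disjoint pieces (area 2, area 2.6923).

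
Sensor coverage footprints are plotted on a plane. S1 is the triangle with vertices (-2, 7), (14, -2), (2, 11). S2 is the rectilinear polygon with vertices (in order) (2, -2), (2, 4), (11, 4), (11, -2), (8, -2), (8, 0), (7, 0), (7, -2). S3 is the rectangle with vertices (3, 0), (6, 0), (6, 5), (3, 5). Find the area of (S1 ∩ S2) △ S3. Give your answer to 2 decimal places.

24.04

|S1 ∩ S2| = 13.0409.
|(S1 ∩ S2) ∩ S3| = 2.
|(S1 ∩ S2) △ S3| = 13.0409 + 15 − 4 = 24.04.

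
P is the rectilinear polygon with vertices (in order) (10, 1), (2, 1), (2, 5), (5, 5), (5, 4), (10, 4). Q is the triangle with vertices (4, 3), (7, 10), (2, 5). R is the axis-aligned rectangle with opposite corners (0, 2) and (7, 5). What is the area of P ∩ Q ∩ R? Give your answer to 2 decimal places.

The intersection is the polygon with vertices (4,3), (2,5), (4.857,5).
By the shoelace formula its area is 2.86.

2.86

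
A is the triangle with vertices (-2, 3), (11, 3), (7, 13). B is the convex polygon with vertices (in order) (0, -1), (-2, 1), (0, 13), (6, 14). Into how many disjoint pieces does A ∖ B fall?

2

A ∖ B splits into 2 disjoint pieces (area 0.0758, area 52.04).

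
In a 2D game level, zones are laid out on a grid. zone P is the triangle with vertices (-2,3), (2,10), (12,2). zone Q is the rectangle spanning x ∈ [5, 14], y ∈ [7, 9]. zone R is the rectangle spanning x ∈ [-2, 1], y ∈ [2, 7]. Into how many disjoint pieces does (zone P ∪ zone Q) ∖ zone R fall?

(zone P ∪ zone Q) ∖ zone R is a single connected region.

1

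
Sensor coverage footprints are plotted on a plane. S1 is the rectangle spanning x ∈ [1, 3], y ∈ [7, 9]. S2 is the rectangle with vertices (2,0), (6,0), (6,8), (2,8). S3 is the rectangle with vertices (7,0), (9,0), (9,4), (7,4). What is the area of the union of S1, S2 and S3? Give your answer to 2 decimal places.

By inclusion–exclusion:
Individual areas: |S1| = 4, |S2| = 32, |S3| = 8.
|S1∩S2|: x∈[2,3], y∈[7,8] → 1·1 = 1.
|S1∩S3| = 0 (no overlap).
|S2∩S3| = 0 (no overlap).
|S1∩S2∩S3| = 0.
|S1 ∪ S2 ∪ S3| = 44 − 1 + 0 = 43.00.

43.00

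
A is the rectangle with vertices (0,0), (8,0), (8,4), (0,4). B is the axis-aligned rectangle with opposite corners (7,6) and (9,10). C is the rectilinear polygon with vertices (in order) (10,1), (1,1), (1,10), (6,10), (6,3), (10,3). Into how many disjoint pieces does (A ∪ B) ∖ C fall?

(A ∪ B) ∖ C splits into 3 disjoint pieces (area 11, area 2, area 8).

3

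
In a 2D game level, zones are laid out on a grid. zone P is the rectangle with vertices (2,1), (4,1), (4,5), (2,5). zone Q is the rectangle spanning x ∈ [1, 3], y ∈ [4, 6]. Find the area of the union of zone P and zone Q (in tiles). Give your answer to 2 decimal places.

By inclusion–exclusion:
Individual areas: |zone P| = 8, |zone Q| = 4.
|zone P∩zone Q|: x∈[2,3], y∈[4,5] → 1·1 = 1.
|zone P ∪ zone Q| = 12 − 1 = 11.00.

11.00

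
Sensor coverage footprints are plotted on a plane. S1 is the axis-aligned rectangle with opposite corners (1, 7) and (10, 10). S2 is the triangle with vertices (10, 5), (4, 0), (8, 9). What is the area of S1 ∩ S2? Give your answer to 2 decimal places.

The intersection is the polygon with vertices (7.111,7), (8,9), (9,7).
By the shoelace formula its area is 1.89.

1.89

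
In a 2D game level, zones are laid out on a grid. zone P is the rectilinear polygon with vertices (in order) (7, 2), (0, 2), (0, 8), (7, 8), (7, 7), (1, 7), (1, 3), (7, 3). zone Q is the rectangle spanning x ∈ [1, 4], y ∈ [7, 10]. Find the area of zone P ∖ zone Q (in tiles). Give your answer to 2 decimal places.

15.00

|zone P| = 18, |zone P∩zone Q| = 3.
|zone P ∖ zone Q| = |zone P| − |zone P∩zone Q| = 18 − 3 = 15.00.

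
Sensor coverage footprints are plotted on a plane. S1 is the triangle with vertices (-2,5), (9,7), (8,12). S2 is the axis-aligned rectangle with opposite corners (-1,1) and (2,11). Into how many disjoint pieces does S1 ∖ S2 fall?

2

S1 ∖ S2 splits into 2 disjoint pieces (area 0.2591, area 24.3545).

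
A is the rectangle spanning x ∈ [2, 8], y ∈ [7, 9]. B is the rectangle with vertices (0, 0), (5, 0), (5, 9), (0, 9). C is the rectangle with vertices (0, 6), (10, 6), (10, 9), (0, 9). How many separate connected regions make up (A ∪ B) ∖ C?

1

(A ∪ B) ∖ C is a single connected region.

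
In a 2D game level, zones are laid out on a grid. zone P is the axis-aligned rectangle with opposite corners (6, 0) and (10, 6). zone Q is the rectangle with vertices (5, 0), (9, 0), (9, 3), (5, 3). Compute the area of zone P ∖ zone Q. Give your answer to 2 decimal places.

|zone P∩zone Q|: x∈[6,9], y∈[0,3] → 3·3 = 9.
|zone P| = 24.
|zone P ∖ zone Q| = |zone P| − |zone P∩zone Q| = 24 − 9 = 15.00.

15.00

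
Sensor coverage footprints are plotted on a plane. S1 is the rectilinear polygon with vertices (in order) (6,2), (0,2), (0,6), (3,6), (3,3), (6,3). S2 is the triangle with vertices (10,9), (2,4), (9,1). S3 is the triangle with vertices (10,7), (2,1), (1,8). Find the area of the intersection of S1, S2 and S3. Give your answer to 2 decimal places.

0.54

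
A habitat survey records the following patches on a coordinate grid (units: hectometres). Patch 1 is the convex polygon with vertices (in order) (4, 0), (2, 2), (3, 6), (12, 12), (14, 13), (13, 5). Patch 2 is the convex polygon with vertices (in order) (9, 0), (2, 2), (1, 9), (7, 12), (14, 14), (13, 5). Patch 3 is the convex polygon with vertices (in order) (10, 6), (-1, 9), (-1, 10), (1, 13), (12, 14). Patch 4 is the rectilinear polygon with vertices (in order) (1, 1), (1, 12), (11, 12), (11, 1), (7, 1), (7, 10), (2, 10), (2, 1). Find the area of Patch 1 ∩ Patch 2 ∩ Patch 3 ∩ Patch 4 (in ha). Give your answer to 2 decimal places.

12.77

The intersection is the polygon with vertices (10,6), (7,6.818), (7,8.667), (11,11.333), (11,10).
By the shoelace formula its area is 12.77.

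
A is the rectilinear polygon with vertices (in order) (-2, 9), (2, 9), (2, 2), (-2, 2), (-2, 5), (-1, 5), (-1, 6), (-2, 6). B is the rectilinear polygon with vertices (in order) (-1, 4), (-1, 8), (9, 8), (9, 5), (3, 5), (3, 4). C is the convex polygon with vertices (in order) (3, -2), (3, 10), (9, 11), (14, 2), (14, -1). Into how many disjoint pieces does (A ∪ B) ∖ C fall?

1

(A ∪ B) ∖ C is a single connected region.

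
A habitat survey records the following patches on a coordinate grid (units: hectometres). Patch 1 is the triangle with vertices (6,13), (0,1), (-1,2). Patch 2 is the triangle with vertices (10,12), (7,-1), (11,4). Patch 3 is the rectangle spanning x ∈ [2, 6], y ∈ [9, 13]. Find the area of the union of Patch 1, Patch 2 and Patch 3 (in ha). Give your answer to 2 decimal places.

By inclusion–exclusion:
Individual areas: |Patch 1| = 9, |Patch 2| = 18.5, |Patch 3| = 16.
|Patch 1∩Patch 2| = 0.
|Patch 1∩Patch 3| = 1.0909.
|Patch 2∩Patch 3| = 0.
|Patch 1∩Patch 2∩Patch 3| = 0.
|Patch 1 ∪ Patch 2 ∪ Patch 3| = 43.5 − 1.0909 + 0 = 42.41.

42.41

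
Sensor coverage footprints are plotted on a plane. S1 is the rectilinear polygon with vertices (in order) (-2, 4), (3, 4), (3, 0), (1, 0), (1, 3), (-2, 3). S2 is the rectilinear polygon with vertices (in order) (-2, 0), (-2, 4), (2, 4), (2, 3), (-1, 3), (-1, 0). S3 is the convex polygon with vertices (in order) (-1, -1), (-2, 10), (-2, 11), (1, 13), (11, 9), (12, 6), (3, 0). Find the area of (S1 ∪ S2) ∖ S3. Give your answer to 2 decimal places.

2.91

|S1 ∪ S2| = 14.
|(S1 ∪ S2) ∩ S3| = 11.0909.
|(S1 ∪ S2) ∖ S3| = 14 − 11.0909 = 2.91.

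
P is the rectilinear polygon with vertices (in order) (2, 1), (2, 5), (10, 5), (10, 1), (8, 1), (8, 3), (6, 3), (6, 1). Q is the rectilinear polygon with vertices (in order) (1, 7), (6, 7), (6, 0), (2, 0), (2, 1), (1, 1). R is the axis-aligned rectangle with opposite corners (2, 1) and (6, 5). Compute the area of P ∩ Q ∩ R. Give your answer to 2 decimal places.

The intersection is the polygon with vertices (6,5), (6,3), (6,1), (2,1), (2,5).
By the shoelace formula its area is 16.00.

16.00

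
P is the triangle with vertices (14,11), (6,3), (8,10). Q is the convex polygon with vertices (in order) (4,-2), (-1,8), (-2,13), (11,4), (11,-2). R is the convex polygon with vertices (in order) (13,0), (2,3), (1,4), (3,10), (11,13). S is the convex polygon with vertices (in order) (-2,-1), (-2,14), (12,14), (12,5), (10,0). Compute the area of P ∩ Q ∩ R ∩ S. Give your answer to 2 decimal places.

3.51

The intersection is the polygon with vertices (8.636,5.636), (6,3), (7.064,6.725).
By the shoelace formula its area is 3.51.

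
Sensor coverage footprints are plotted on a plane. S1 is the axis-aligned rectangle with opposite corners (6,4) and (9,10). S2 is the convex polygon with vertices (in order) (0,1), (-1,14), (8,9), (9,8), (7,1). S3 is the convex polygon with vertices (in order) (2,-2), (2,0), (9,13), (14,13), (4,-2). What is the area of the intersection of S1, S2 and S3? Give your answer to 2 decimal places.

11.83

The intersection is the polygon with vertices (6,7.429), (7.112,9.493), (8,9), (9,8), (7.857,4), (6,4).
By the shoelace formula its area is 11.83.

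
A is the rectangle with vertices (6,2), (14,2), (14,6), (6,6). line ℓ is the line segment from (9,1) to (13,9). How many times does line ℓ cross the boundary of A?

The segment meets the boundary at (11.5,6), (9.5,2).

2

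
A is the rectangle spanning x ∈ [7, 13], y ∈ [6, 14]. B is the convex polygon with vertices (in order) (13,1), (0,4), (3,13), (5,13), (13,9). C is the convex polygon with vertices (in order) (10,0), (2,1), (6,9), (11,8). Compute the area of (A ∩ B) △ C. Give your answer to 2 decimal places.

62.80

|A ∩ B| = 27.
|(A ∩ B) ∩ C| = 9.35.
|(A ∩ B) △ C| = 27 + 54.5 − 18.7 = 62.80.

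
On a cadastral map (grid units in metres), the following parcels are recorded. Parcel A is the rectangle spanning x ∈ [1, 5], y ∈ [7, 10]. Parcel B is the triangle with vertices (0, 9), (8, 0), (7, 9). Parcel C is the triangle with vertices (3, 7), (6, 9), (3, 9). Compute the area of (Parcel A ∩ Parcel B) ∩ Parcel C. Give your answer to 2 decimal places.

The region (Parcel A ∩ Parcel B) ∩ Parcel C is the polygon with vertices (5,9), (5,8.333), (3,7), (3,9).
By the shoelace formula its area is 2.67.

2.67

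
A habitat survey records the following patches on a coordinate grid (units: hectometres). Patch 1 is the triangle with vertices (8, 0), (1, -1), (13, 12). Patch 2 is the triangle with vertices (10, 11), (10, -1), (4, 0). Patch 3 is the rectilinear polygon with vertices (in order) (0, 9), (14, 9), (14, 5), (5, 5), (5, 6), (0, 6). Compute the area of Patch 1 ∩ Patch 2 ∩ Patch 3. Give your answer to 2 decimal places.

The intersection is the polygon with vertices (7,5.5), (10,8.75), (10,5), (6.727,5).
By the shoelace formula its area is 6.44.

6.44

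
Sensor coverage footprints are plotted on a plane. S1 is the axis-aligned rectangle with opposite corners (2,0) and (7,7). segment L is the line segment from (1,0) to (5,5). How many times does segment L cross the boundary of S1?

The segment meets the boundary at (2,1.25).

1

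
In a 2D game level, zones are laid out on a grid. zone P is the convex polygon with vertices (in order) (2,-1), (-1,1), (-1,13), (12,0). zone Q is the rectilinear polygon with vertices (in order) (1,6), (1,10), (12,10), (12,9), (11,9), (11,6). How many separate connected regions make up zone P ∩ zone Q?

zone P ∩ zone Q is a single connected region.

1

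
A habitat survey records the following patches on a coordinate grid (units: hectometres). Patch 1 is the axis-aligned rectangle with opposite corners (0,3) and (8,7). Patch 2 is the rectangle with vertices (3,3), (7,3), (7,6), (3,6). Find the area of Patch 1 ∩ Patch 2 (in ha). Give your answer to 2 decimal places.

|Patch 1∩Patch 2|: x∈[3,7], y∈[3,6] → 4·3 = 12.

12.00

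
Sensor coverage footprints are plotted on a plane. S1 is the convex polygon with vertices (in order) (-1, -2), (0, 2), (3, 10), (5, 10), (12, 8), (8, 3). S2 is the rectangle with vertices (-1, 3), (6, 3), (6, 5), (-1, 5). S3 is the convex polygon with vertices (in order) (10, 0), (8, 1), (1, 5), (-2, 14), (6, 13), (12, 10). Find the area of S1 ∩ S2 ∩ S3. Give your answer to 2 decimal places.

6.50

The intersection is the polygon with vertices (6,5), (6,3), (4.5,3), (1.103,4.941), (1.125,5).
By the shoelace formula its area is 6.50.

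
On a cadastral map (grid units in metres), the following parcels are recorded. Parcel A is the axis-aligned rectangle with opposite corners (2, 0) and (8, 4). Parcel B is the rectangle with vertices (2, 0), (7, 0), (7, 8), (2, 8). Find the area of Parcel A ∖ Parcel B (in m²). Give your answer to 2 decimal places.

4.00

|Parcel A∩Parcel B|: x∈[2,7], y∈[0,4] → 5·4 = 20.
|Parcel A| = 24.
|Parcel A ∖ Parcel B| = |Parcel A| − |Parcel A∩Parcel B| = 24 − 20 = 4.00.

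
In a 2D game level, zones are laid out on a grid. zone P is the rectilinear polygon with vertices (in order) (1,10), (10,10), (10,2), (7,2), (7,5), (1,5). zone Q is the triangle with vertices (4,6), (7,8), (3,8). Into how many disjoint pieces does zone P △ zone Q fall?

zone P △ zone Q is a single connected region.

1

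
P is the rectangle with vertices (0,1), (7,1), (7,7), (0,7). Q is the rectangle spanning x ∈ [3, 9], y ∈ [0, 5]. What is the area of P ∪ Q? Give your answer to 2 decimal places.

By inclusion–exclusion:
Individual areas: |P| = 42, |Q| = 30.
|P∩Q|: x∈[3,7], y∈[1,5] → 4·4 = 16.
|P ∪ Q| = 72 − 16 = 56.00.

56.00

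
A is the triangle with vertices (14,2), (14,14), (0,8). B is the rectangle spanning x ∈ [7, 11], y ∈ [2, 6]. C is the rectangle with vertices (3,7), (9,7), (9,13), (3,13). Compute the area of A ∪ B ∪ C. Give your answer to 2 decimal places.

By inclusion–exclusion:
Individual areas: |A| = 84, |B| = 16, |C| = 36.
|A∩B| = 7.4286.
|A∩C| = 21.4286.
|B∩C| = 0 (no overlap).
|A∩B∩C| = 0.
|A ∪ B ∪ C| = 136 − 28.8571 + 0 = 107.14.

107.14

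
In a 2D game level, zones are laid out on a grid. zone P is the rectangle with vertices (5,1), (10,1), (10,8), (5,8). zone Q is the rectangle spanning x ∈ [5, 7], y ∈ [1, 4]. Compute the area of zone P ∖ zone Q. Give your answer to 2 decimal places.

29.00

|zone P∩zone Q|: x∈[5,7], y∈[1,4] → 2·3 = 6.
|zone P| = 35.
|zone P ∖ zone Q| = |zone P| − |zone P∩zone Q| = 35 − 6 = 29.00.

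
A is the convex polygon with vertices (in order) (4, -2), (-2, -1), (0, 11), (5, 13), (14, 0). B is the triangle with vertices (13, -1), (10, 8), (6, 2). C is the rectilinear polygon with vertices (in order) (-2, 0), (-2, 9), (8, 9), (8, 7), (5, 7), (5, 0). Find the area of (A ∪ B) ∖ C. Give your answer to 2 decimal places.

89.62

|A ∪ B| = 150.335.
|(A ∪ B) ∩ C| = 60.7115.
|(A ∪ B) ∖ C| = 150.335 − 60.7115 = 89.62.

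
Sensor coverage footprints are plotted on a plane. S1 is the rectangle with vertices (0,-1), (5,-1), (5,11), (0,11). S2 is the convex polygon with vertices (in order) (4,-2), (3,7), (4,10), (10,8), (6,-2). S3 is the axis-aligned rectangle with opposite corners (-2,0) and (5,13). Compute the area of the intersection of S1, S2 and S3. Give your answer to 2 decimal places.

15.61

The intersection is the polygon with vertices (3,7), (4,10), (5,9.667), (5,0), (3.778,0).
By the shoelace formula its area is 15.61.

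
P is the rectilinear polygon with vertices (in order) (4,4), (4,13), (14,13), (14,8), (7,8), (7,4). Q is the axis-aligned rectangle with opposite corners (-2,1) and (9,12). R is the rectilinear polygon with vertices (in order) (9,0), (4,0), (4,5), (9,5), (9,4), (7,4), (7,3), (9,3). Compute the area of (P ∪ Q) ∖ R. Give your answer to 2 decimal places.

133.00

|P ∪ Q| = 151.
|(P ∪ Q) ∩ R| = 18.
|(P ∪ Q) ∖ R| = 151 − 18 = 133.00.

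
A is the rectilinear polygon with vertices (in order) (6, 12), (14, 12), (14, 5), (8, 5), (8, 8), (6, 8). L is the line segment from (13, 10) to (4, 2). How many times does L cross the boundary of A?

1

The segment meets the boundary at (8,5.556).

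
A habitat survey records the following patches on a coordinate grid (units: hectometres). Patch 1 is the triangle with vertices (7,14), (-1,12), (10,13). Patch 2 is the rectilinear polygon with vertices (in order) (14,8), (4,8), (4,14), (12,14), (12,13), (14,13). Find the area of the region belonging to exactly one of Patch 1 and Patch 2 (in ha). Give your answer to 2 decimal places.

|Patch 1| = 7, |Patch 2| = 58, |Patch 1∩Patch 2| = 5.0114.
|Patch 1 △ Patch 2| = |Patch 1| + |Patch 2| − 2·|Patch 1∩Patch 2| = 7 + 58 − 10.0227 = 54.98.

54.98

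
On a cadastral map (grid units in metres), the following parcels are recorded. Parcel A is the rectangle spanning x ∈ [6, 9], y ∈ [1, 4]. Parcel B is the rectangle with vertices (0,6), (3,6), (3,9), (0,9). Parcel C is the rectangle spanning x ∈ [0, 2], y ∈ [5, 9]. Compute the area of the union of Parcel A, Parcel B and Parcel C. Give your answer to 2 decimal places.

20.00

By inclusion–exclusion:
Individual areas: |Parcel A| = 9, |Parcel B| = 9, |Parcel C| = 8.
|Parcel A∩Parcel B| = 0 (no overlap).
|Parcel A∩Parcel C| = 0 (no overlap).
|Parcel B∩Parcel C|: x∈[0,2], y∈[6,9] → 2·3 = 6.
|Parcel A∩Parcel B∩Parcel C| = 0.
|Parcel A ∪ Parcel B ∪ Parcel C| = 26 − 6 + 0 = 20.00.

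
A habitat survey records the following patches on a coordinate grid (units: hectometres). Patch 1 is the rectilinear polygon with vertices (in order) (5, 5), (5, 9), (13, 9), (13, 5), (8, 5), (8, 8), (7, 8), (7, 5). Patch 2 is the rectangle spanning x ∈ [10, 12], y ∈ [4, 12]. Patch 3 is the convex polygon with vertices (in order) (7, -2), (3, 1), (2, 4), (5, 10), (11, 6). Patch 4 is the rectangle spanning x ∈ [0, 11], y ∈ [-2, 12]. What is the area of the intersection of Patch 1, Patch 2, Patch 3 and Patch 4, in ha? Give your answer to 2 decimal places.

1.08

The intersection is the polygon with vertices (10,6.667), (11,6), (10.5,5), (10,5).
By the shoelace formula its area is 1.08.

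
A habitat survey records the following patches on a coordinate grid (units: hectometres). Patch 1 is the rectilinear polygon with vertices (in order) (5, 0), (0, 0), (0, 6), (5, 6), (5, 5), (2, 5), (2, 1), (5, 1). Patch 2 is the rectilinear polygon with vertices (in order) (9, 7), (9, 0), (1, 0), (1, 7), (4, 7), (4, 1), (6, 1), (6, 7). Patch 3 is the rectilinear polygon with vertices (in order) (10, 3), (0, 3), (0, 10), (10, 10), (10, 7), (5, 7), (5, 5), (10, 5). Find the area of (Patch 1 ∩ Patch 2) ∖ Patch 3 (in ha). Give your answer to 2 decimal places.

|Patch 1 ∩ Patch 2| = 11.
|(Patch 1 ∩ Patch 2) ∩ Patch 3| = 5.
|(Patch 1 ∩ Patch 2) ∖ Patch 3| = 11 − 5 = 6.00.

6.00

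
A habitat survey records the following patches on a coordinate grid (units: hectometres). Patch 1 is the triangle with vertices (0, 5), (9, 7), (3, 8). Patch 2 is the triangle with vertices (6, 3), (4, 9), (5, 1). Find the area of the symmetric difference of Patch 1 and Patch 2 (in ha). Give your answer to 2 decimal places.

13.98

|Patch 1| = 10.5, |Patch 2| = 5, |Patch 1∩Patch 2| = 0.76.
|Patch 1 △ Patch 2| = |Patch 1| + |Patch 2| − 2·|Patch 1∩Patch 2| = 10.5 + 5 − 1.52 = 13.98.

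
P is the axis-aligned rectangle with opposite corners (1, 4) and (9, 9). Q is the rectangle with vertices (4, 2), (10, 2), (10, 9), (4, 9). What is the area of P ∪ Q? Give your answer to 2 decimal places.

By inclusion–exclusion:
Individual areas: |P| = 40, |Q| = 42.
|P∩Q|: x∈[4,9], y∈[4,9] → 5·5 = 25.
|P ∪ Q| = 82 − 25 = 57.00.

57.00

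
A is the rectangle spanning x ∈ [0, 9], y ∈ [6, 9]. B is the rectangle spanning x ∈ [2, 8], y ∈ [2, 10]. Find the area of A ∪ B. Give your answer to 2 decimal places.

By inclusion–exclusion:
Individual areas: |A| = 27, |B| = 48.
|A∩B|: x∈[2,8], y∈[6,9] → 6·3 = 18.
|A ∪ B| = 75 − 18 = 57.00.

57.00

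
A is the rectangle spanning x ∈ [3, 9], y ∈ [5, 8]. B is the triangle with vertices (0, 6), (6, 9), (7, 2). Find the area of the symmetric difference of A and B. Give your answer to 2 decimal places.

20.86

|A| = 18, |B| = 22.5, |A∩B| = 9.8214.
|A △ B| = |A| + |B| − 2·|A∩B| = 18 + 22.5 − 19.6429 = 20.86.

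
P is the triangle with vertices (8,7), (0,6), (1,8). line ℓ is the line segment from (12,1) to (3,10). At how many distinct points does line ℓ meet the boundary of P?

The segment meets the boundary at (5.667,7.333), (6.222,6.778).

2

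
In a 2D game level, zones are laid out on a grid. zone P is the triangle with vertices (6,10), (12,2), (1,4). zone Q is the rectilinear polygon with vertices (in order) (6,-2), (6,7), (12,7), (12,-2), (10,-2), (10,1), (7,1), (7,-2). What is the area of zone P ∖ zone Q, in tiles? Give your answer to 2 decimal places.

|zone P| = 38, |zone P∩zone Q| = 17.3523.
|zone P ∖ zone Q| = |zone P| − |zone P∩zone Q| = 38 − 17.3523 = 20.65.

20.65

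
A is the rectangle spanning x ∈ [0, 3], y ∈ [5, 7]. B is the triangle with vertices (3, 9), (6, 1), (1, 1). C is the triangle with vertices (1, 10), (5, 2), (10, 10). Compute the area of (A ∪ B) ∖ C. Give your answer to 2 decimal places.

|A ∪ B| = 24.5.
|(A ∪ B) ∩ C| = 5.7422.
|(A ∪ B) ∖ C| = 24.5 − 5.7422 = 18.76.

18.76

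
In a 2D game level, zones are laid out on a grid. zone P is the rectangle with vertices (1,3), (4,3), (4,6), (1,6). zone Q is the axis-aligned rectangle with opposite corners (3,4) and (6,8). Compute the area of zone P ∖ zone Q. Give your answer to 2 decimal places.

7.00

|zone P∩zone Q|: x∈[3,4], y∈[4,6] → 1·2 = 2.
|zone P| = 9.
|zone P ∖ zone Q| = |zone P| − |zone P∩zone Q| = 9 − 2 = 7.00.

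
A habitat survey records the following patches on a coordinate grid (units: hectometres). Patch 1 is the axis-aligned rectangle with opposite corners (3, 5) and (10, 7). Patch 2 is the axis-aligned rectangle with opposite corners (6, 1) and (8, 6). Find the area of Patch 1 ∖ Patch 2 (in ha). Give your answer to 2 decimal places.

|Patch 1∩Patch 2|: x∈[6,8], y∈[5,6] → 2·1 = 2.
|Patch 1| = 14.
|Patch 1 ∖ Patch 2| = |Patch 1| − |Patch 1∩Patch 2| = 14 − 2 = 12.00.

12.00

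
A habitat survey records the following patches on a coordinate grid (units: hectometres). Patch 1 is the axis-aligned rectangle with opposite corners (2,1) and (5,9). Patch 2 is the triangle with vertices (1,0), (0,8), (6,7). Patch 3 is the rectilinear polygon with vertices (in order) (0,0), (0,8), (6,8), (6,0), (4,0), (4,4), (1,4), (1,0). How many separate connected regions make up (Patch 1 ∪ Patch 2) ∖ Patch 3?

2

(Patch 1 ∪ Patch 2) ∖ Patch 3 splits into 2 disjoint pieces (area 9.3, area 3).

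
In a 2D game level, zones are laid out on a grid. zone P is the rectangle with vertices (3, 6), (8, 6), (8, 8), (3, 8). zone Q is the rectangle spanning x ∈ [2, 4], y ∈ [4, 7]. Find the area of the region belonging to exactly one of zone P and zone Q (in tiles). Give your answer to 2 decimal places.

14.00

|zone P∩zone Q|: x∈[3,4], y∈[6,7] → 1·1 = 1.
|zone P △ zone Q| = |zone P| + |zone Q| − 2·|zone P∩zone Q| = 10 + 6 − 2 = 14.00.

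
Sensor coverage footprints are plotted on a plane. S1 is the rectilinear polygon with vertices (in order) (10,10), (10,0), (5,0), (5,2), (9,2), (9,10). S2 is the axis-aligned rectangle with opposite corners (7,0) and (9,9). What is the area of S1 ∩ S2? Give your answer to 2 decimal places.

4.00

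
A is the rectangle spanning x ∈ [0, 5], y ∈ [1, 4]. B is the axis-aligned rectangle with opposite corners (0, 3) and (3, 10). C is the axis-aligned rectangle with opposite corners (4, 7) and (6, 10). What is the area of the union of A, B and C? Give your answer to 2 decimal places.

39.00

By inclusion–exclusion:
Individual areas: |A| = 15, |B| = 21, |C| = 6.
|A∩B|: x∈[0,3], y∈[3,4] → 3·1 = 3.
|A∩C| = 0 (no overlap).
|B∩C| = 0 (no overlap).
|A∩B∩C| = 0.
|A ∪ B ∪ C| = 42 − 3 + 0 = 39.00.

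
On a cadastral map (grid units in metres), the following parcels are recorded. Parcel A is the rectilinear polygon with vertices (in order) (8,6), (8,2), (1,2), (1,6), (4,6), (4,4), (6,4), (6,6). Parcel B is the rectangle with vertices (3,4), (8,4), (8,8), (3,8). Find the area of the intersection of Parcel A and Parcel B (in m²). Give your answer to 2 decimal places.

6.00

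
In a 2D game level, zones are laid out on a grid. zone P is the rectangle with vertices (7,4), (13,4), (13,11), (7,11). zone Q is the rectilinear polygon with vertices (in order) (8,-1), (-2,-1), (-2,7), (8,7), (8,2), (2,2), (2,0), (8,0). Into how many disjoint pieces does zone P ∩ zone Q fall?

zone P ∩ zone Q is a single connected region.

1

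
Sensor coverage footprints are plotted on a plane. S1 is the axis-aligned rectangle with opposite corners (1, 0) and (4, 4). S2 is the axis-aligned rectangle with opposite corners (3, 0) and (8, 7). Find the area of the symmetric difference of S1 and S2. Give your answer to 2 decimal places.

39.00

|S1∩S2|: x∈[3,4], y∈[0,4] → 1·4 = 4.
|S1 △ S2| = |S1| + |S2| − 2·|S1∩S2| = 12 + 35 − 8 = 39.00.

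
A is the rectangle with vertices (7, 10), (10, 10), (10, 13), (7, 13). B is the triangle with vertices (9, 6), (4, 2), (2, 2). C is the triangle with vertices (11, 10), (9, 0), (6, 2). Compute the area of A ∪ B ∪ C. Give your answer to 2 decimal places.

By inclusion–exclusion:
Individual areas: |A| = 9, |B| = 4, |C| = 17.
|A∩B| = 0.
|A∩C| = 0.
|B∩C| = 0.0889.
|A∩B∩C| = 0.
|A ∪ B ∪ C| = 30 − 0.0889 + 0 = 29.91.

29.91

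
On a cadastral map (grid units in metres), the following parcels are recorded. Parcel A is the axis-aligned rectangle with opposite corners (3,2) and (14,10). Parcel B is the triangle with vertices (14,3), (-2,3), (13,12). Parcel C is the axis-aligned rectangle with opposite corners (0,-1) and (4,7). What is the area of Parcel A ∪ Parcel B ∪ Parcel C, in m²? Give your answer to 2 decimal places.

By inclusion–exclusion:
Individual areas: |Parcel A| = 88, |Parcel B| = 72, |Parcel C| = 32.
|Parcel A∩Parcel B| = 60.9444.
|Parcel A∩Parcel C|: x∈[3,4], y∈[2,7] → 1·5 = 5.
|Parcel B∩Parcel C| = 9.6.
|Parcel A∩Parcel B∩Parcel C| = 3.3.
|Parcel A ∪ Parcel B ∪ Parcel C| = 192 − 75.5444 + 3.3 = 119.76.

119.76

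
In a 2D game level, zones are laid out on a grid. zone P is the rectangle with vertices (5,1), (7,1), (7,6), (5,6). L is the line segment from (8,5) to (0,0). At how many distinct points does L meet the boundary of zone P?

The segment meets the boundary at (5,3.125), (7,4.375).

2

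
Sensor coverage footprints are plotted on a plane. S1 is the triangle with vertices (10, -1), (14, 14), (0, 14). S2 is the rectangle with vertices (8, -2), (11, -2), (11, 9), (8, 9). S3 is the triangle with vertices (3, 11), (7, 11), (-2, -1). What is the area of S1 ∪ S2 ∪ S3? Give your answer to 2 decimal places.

By inclusion–exclusion:
Individual areas: |S1| = 105, |S2| = 33, |S3| = 24.
|S1∩S2| = 25.125.
|S1∩S3| = 8.362.
|S2∩S3| = 0.
|S1∩S2∩S3| = 0.
|S1 ∪ S2 ∪ S3| = 162 − 33.487 + 0 = 128.51.

128.51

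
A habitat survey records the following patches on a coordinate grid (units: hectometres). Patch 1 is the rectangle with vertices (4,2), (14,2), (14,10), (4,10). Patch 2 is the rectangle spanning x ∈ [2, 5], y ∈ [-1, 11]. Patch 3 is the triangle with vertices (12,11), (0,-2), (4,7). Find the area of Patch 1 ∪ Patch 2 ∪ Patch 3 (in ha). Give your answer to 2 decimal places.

110.87

By inclusion–exclusion:
Individual areas: |Patch 1| = 80, |Patch 2| = 36, |Patch 3| = 28.
|Patch 1∩Patch 2|: x∈[4,5], y∈[2,10] → 1·8 = 8.
|Patch 1∩Patch 3| = 18.1282.
|Patch 2∩Patch 3| = 11.375.
|Patch 1∩Patch 2∩Patch 3| = 4.375.
|Patch 1 ∪ Patch 2 ∪ Patch 3| = 144 − 37.5032 + 4.375 = 110.87.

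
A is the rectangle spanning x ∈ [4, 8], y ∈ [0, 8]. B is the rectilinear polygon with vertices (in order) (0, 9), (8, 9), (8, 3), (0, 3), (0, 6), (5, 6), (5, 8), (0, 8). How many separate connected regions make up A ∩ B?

1

A ∩ B is a single connected region.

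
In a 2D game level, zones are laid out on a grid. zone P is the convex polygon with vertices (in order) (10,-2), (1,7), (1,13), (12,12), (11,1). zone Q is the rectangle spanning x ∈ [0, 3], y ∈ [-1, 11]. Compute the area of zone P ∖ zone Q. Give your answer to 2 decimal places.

99.00

|zone P| = 109, |zone P∩zone Q| = 10.
|zone P ∖ zone Q| = |zone P| − |zone P∩zone Q| = 109 − 10 = 99.00.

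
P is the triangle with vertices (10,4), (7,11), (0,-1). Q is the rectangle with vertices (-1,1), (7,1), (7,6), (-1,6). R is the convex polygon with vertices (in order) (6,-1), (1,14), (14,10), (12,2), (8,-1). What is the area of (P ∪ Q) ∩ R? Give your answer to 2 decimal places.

The region (P ∪ Q) ∩ R is the polygon with vertices (10,4), (7,2.5), (7,1), (5.333,1), (3.667,6), (4.083,6), (7,11).
By the shoelace formula its area is 32.54.

32.54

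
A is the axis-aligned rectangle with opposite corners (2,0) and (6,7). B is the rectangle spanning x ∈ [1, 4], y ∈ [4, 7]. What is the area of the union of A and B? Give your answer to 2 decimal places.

By inclusion–exclusion:
Individual areas: |A| = 28, |B| = 9.
|A∩B|: x∈[2,4], y∈[4,7] → 2·3 = 6.
|A ∪ B| = 37 − 6 = 31.00.

31.00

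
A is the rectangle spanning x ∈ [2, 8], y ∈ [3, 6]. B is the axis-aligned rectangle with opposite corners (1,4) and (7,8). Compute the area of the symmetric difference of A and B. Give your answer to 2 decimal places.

22.00

|A∩B|: x∈[2,7], y∈[4,6] → 5·2 = 10.
|A △ B| = |A| + |B| − 2·|A∩B| = 18 + 24 − 20 = 22.00.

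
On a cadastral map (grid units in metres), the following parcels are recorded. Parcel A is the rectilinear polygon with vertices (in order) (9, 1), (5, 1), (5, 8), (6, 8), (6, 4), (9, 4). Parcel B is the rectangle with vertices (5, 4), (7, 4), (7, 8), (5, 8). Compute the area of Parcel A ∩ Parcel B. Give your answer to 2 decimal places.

4.00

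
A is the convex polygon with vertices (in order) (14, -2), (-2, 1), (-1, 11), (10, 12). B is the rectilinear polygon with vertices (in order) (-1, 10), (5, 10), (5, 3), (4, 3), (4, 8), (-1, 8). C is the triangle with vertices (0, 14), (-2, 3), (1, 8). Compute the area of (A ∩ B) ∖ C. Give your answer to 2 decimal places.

|A ∩ B| = 17.
|(A ∩ B) ∩ C| = 3.4621.
|(A ∩ B) ∖ C| = 17 − 3.4621 = 13.54.

13.54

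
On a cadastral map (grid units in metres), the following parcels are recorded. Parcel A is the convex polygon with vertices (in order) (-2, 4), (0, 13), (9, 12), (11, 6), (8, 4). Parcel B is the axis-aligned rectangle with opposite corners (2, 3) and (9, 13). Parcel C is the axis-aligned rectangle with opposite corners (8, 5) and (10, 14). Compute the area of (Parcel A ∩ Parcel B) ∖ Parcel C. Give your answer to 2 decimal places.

51.33

|Parcel A ∩ Parcel B| = 58.3889.
|(Parcel A ∩ Parcel B) ∩ Parcel C| = 7.0556.
|(Parcel A ∩ Parcel B) ∖ Parcel C| = 58.3889 − 7.0556 = 51.33.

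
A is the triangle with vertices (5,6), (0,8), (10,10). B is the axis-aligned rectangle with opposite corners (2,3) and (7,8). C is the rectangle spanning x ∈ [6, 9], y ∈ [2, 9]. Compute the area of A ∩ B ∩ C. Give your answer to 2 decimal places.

The intersection is the polygon with vertices (7,8), (7,7.6), (6,6.8), (6,8).
By the shoelace formula its area is 0.80.

0.80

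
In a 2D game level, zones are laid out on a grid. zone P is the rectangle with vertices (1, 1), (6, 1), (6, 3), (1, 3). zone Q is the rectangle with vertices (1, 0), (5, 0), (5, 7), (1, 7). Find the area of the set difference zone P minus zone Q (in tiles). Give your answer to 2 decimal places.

2.00

|zone P∩zone Q|: x∈[1,5], y∈[1,3] → 4·2 = 8.
|zone P| = 10.
|zone P ∖ zone Q| = |zone P| − |zone P∩zone Q| = 10 − 8 = 2.00.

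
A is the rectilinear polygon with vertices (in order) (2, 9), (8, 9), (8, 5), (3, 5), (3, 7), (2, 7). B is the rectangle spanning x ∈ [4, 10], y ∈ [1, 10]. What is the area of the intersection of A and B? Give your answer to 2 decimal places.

16.00

The intersection is the polygon with vertices (8,9), (8,5), (4,5), (4,9).
By the shoelace formula its area is 16.00.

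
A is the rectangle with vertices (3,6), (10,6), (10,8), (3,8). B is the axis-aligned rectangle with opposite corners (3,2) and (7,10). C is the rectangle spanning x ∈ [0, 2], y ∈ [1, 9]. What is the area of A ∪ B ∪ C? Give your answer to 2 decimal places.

By inclusion–exclusion:
Individual areas: |A| = 14, |B| = 32, |C| = 16.
|A∩B|: x∈[3,7], y∈[6,8] → 4·2 = 8.
|A∩C| = 0 (no overlap).
|B∩C| = 0 (no overlap).
|A∩B∩C| = 0.
|A ∪ B ∪ C| = 62 − 8 + 0 = 54.00.

54.00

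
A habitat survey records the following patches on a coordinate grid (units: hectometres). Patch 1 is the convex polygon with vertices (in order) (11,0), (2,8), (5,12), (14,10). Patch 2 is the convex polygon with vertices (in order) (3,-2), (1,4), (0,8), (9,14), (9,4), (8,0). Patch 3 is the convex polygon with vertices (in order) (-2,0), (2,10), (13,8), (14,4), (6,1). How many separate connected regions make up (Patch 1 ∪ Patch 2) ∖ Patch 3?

(Patch 1 ∪ Patch 2) ∖ Patch 3 splits into 4 disjoint pieces (area 11.7124, area 1.7622, area 27.8351, area 4.6669).

4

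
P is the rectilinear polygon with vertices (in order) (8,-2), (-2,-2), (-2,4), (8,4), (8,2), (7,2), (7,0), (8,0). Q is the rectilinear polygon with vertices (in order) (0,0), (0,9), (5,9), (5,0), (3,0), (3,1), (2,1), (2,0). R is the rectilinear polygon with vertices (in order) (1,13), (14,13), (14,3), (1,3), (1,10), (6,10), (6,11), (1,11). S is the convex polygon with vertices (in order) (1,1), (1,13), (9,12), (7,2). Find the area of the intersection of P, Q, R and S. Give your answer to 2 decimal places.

The intersection is the polygon with vertices (1,3), (1,4), (5,4), (5,3).
By the shoelace formula its area is 4.00.

4.00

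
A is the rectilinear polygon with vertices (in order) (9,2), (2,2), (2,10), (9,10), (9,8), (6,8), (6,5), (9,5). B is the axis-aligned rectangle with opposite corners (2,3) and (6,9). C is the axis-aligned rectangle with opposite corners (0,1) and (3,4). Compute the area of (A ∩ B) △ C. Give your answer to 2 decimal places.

|A ∩ B| = 24.
|(A ∩ B) ∩ C| = 1.
|(A ∩ B) △ C| = 24 + 9 − 2 = 31.00.

31.00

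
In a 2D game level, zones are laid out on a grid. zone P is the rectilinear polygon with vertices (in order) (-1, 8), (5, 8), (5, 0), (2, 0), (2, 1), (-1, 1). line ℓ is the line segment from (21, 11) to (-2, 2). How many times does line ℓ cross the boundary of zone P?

The segment meets the boundary at (-1,2.391), (5,4.739).

2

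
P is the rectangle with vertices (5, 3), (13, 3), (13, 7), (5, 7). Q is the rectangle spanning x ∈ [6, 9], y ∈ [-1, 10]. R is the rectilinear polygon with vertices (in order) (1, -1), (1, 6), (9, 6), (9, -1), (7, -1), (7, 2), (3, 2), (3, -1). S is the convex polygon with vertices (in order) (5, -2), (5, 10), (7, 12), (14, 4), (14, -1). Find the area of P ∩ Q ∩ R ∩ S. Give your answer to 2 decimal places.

The intersection is the polygon with vertices (6,3), (6,6), (9,6), (9,3).
By the shoelace formula its area is 9.00.

9.00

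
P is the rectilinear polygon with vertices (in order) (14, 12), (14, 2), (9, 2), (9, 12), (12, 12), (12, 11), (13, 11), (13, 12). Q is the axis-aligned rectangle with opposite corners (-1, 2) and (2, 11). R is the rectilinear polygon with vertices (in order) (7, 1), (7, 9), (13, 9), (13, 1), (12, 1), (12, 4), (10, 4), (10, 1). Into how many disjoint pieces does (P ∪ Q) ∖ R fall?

3

(P ∪ Q) ∖ R splits into 3 disjoint pieces (area 21, area 4, area 27).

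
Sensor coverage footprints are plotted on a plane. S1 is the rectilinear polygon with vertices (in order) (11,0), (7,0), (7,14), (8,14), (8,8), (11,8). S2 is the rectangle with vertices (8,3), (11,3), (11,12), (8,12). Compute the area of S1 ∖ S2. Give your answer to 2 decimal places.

23.00

|S1| = 38, |S1∩S2| = 15.
|S1 ∖ S2| = |S1| − |S1∩S2| = 38 − 15 = 23.00.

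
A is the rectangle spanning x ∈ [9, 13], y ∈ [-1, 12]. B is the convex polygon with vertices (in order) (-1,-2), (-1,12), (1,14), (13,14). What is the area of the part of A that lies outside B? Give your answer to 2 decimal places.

49.11

|A| = 52, |A∩B| = 2.8929.
|A ∖ B| = |A| − |A∩B| = 52 − 2.8929 = 49.11.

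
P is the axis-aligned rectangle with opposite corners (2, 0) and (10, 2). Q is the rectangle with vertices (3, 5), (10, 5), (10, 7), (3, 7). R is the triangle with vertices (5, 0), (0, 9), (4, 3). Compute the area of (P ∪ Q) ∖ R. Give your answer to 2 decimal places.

|P ∪ Q| = 30.
|(P ∪ Q) ∩ R| = 0.4444.
|(P ∪ Q) ∖ R| = 30 − 0.4444 = 29.56.

29.56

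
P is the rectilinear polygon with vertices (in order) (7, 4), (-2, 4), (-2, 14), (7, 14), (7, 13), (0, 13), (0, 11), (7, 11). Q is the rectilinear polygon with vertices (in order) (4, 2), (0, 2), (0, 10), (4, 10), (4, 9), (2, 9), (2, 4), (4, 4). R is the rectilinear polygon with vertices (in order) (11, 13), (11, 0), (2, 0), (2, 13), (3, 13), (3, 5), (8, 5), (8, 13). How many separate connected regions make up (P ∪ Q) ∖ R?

(P ∪ Q) ∖ R splits into 2 disjoint pieces (area 45, area 24).

2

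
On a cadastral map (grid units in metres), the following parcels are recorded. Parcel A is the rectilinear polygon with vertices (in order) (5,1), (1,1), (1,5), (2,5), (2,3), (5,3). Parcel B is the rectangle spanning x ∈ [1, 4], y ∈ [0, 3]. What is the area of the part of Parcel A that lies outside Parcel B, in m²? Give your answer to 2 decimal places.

|Parcel A| = 10, |Parcel A∩Parcel B| = 6.
|Parcel A ∖ Parcel B| = |Parcel A| − |Parcel A∩Parcel B| = 10 − 6 = 4.00.

4.00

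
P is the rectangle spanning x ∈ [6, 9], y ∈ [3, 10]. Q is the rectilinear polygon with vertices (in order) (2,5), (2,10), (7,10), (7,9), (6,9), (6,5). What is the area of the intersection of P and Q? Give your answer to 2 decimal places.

1.00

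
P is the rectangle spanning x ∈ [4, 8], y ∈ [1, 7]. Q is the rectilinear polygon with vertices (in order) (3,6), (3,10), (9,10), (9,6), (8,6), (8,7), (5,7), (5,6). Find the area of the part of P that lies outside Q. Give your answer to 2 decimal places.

23.00

|P| = 24, |P∩Q| = 1.
|P ∖ Q| = |P| − |P∩Q| = 24 − 1 = 23.00.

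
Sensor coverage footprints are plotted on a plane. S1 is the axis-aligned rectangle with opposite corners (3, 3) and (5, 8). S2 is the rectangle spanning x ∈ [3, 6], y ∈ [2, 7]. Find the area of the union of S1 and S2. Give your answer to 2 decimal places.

17.00

By inclusion–exclusion:
Individual areas: |S1| = 10, |S2| = 15.
|S1∩S2|: x∈[3,5], y∈[3,7] → 2·4 = 8.
|S1 ∪ S2| = 25 − 8 = 17.00.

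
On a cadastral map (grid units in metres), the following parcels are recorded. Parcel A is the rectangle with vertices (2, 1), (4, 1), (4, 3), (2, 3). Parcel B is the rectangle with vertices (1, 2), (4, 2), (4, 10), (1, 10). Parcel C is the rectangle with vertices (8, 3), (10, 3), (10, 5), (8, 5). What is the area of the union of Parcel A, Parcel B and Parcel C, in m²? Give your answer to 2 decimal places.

30.00

By inclusion–exclusion:
Individual areas: |Parcel A| = 4, |Parcel B| = 24, |Parcel C| = 4.
|Parcel A∩Parcel B|: x∈[2,4], y∈[2,3] → 2·1 = 2.
|Parcel A∩Parcel C| = 0 (no overlap).
|Parcel B∩Parcel C| = 0 (no overlap).
|Parcel A∩Parcel B∩Parcel C| = 0.
|Parcel A ∪ Parcel B ∪ Parcel C| = 32 − 2 + 0 = 30.00.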